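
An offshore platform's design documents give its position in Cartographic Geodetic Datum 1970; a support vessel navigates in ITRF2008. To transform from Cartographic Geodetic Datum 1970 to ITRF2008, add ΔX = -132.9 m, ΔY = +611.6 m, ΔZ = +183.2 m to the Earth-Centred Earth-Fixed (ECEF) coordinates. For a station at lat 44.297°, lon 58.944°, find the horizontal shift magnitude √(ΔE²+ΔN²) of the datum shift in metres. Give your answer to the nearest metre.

468 m

The local east axis at (φ, λ) is (−sin λ, cos λ, 0), so ΔE = −sin(58.944°)·(-132.9) + cos(58.944°)·611.6 = 429.36 m.
The local north axis is (−sin φ cos λ, −sin φ sin λ, cos φ), giving ΔN = 47.881 − 365.905 + 131.122 = -186.90 m.
Horizontal magnitude = √(ΔE² + ΔN²) = √(429.36² + (-186.90)²) = 468.28 m.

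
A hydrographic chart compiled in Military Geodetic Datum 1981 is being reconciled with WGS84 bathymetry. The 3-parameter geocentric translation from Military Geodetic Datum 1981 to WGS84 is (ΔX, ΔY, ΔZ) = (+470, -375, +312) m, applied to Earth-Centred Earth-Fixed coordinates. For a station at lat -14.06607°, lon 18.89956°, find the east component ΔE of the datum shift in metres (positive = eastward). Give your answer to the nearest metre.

At φ = -14.06607°, λ = 18.89956°: sin φ = -0.243041, cos φ = 0.970016, sin λ = 0.323910, cos λ = 0.946088.
ΔE = −sin λ·ΔX + cos λ·ΔY = −(0.323910)·(470) + (0.946088)·(-375) = -507.02 m.

ΔE = -507 m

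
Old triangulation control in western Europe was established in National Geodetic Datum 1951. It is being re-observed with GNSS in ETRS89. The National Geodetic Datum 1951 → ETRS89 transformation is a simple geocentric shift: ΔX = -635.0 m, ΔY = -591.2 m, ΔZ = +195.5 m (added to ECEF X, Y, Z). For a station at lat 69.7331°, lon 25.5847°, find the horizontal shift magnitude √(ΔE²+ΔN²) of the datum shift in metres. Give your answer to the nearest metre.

The local east axis at (φ, λ) is (−sin λ, cos λ, 0), so ΔE = −sin(25.5847°)·(-635.0) + cos(25.5847°)·(-591.2) = -259.01 m.
The local north axis is (−sin φ cos λ, −sin φ sin λ, cos φ), giving ΔN = 537.278 + 239.500 + 67.720 = 844.50 m.
Horizontal magnitude = √(ΔE² + ΔN²) = √((-259.01)² + 844.50²) = 883.33 m.

883 m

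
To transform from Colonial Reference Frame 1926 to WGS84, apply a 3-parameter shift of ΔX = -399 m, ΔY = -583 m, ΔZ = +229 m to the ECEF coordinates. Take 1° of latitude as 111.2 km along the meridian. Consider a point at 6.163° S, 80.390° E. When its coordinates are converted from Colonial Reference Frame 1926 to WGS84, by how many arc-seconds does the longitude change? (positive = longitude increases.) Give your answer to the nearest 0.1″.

sin φ = -0.107357, cos φ = 0.994220, sin λ = 0.985967, cos λ = 0.166941.
East component: ΔE = −sin λ·ΔX + cos λ·ΔY = −(0.985967)(-399) + (0.166941)(-583) = 296.07 m.
1° of latitude spans 111200 m; at latitude φ, 1° of longitude spans that × cos φ = 110557.3 m, so Δλ = 296.07 / 110557.3 × 3600 = 9.641″.

Δλ = 9.6″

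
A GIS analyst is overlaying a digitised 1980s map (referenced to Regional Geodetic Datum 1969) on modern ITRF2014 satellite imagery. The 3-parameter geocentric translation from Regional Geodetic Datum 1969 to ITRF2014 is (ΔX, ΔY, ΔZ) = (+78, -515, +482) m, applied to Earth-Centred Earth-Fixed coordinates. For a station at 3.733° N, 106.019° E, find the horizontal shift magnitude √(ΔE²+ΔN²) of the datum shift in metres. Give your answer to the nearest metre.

519 m

The local east axis at (φ, λ) is (−sin λ, cos λ, 0), so ΔE = −sin(106.019°)·78 + cos(106.019°)·(-515) = 67.15 m.
The local north axis is (−sin φ cos λ, −sin φ sin λ, cos φ), giving ΔN = 1.401 + 32.228 + 480.977 = 514.61 m.
Horizontal magnitude = √(ΔE² + ΔN²) = √(67.15² + 514.61²) = 518.97 m.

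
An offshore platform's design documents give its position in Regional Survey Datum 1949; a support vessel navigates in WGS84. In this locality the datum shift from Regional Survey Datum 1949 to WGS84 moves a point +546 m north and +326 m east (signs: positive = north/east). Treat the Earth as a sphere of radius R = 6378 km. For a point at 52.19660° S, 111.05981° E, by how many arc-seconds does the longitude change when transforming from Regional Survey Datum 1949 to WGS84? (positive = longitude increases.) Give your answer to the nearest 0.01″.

Δλ = 17.20″

At latitude -52.19660°, cos φ = 0.612954.
One radian of longitude at latitude φ spans R cos φ, so Δλ = ΔE / (R cos φ) = 326.0 / (6378000 × 0.612954) = 8.3388e-05 rad = 17.200″.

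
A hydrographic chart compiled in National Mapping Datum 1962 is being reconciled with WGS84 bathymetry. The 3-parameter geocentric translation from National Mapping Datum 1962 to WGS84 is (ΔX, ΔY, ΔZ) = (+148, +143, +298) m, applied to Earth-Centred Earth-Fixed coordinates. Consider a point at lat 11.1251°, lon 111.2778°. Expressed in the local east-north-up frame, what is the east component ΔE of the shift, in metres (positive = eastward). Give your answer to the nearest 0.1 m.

The local east axis at (φ, λ) is (−sin λ, cos λ, 0), so ΔE = −sin(111.2778°)·148 + cos(111.2778°)·143 = -189.80 m.

ΔE = -189.8 m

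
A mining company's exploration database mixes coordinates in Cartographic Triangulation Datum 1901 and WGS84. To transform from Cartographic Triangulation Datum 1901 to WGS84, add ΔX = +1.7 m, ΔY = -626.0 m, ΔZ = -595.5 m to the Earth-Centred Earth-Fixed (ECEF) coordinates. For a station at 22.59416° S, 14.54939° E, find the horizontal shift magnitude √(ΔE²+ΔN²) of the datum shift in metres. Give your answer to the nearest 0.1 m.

859.8 m

At φ = -22.59416°, λ = 14.54939°: sin φ = -0.384201, cos φ = 0.923249, sin λ = 0.251214, cos λ = 0.967931.
ΔE = −sin λ·ΔX + cos λ·ΔY = −(0.251214)·(1.7) + (0.967931)·(-626.0) = -606.35 m.
ΔN = −sin φ cos λ·ΔX − sin φ sin λ·ΔY + cos φ·ΔZ = −(-0.384201)(0.967931)(1.7) − (-0.384201)(0.251214)(-626.0) + (0.923249)(-595.5) = -609.58 m.
Horizontal magnitude = √(ΔE² + ΔN²) = √((-606.35)² + (-609.58)²) = 859.80 m.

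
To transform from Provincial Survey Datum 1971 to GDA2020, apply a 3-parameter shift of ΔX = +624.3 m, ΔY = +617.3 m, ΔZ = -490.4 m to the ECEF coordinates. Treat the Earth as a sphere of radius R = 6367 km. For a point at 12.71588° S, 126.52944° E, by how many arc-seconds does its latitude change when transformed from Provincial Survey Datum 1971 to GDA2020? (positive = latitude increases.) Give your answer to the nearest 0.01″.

sin φ = -0.220117, cos φ = 0.975474, sin λ = 0.803551, cos λ = -0.595236.
North component: ΔN = −sin φ cos λ·ΔX − sin φ sin λ·ΔY + cos φ·ΔZ = −(-0.220117)(-0.595236)(624.3) − (-0.220117)(0.803551)(617.3) + (0.975474)(-490.4) = -450.98 m.
1° of latitude spans πR/180 = 111125 m, so Δφ = -450.98 / 111125 × 3600 = -14.610″.

Δφ = -14.61″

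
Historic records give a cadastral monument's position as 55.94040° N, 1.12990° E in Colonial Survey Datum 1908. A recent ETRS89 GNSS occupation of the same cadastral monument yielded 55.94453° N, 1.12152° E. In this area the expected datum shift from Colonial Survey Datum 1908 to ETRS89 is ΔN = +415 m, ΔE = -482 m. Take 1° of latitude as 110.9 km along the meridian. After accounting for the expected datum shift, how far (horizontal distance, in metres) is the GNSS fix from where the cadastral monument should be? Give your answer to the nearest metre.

Observed coordinate differences: Δφ = +0.00413°, Δλ = -0.00838°.
Converting to metres (1° lat = 110900 m, cos φ = 0.560055): observed ΔN = 458.0 m, observed ΔE = -520.5 m.
Subtracting the expected shift leaves a residual of 458.0 − (415) = 43.0 m north and -520.5 − (-482) = -38.5 m east.
Residual distance = √(43.0² + (-38.5)²) = 57.7 m.

58 m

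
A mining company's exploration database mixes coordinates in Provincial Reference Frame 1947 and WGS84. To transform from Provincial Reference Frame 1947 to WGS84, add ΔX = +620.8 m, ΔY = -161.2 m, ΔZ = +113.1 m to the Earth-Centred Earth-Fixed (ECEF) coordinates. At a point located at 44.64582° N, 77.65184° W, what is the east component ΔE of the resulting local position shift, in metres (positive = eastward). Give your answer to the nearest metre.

ΔE = 572 m

The local east axis at (φ, λ) is (−sin λ, cos λ, 0), so ΔE = −sin(-77.65184°)·620.8 + cos(-77.65184°)·(-161.2) = 571.97 m.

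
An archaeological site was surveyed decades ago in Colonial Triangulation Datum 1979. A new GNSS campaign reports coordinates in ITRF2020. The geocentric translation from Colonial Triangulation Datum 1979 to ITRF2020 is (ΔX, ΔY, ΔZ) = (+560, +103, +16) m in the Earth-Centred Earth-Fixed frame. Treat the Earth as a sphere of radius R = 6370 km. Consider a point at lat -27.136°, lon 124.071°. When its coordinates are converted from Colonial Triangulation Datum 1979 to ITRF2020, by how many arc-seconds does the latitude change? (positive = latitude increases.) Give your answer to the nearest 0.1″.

Δφ = -2.9″

sin φ = -0.456104, cos φ = 0.889926, sin λ = 0.828344, cos λ = -0.560220.
North component: ΔN = −sin φ cos λ·ΔX − sin φ sin λ·ΔY + cos φ·ΔZ = −(-0.456104)(-0.560220)(560) − (-0.456104)(0.828344)(103) + (0.889926)(16) = -89.94 m.
1° of latitude spans πR/180 = 111177 m, so Δφ = -89.94 / 111177 × 3600 = -2.912″.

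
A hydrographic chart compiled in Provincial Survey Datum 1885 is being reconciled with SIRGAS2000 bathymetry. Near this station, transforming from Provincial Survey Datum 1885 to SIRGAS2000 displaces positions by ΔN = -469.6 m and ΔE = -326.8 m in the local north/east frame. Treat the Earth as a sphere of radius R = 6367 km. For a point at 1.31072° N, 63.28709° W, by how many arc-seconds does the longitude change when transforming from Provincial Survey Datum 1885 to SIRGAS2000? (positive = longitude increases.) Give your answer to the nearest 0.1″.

At latitude 1.31072°, cos φ = 0.999738.
One radian of longitude at latitude φ spans R cos φ, so Δλ = ΔE / (R cos φ) = -326.8 / (6367000 × 0.999738) = -5.1341e-05 rad = -10.590″.

Δλ = -10.6″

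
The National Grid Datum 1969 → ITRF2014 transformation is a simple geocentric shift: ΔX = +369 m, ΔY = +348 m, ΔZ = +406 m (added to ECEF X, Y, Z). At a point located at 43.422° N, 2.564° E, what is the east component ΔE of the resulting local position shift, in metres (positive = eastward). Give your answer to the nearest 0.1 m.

ΔE = 331.1 m

At φ = 43.422°, λ = 2.564°: sin φ = 0.687366, cos φ = 0.726311, sin λ = 0.044735, cos λ = 0.998999.
ΔE = −sin λ·ΔX + cos λ·ΔY = −(0.044735)·(369) + (0.998999)·(348) = 331.14 m.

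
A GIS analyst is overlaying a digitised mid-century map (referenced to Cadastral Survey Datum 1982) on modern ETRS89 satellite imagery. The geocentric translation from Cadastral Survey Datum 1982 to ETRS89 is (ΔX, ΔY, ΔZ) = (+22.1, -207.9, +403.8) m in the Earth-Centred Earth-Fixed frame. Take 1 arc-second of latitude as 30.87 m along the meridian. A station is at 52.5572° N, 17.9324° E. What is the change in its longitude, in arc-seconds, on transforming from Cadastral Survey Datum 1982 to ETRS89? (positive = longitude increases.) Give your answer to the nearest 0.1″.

sin φ = 0.793961, cos φ = 0.607969, sin λ = 0.307895, cos λ = 0.951420.
East component: ΔE = −sin λ·ΔX + cos λ·ΔY = −(0.307895)(22.1) + (0.951420)(-207.9) = -204.60 m.
1° of latitude spans 3600 × 30.87 = 111132 m; at latitude φ, 1° of longitude spans that × cos φ = 67564.8 m, so Δλ = -204.60 / 67564.8 × 3600 = -10.902″.

Δλ = -10.9″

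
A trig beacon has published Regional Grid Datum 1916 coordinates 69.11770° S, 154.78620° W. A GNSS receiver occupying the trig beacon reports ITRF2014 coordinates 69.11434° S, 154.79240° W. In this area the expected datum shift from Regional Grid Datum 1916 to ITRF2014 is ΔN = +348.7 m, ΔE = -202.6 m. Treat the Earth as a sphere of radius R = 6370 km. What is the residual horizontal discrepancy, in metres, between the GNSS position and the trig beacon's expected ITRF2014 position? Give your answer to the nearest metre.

50 m

Observed coordinate differences: Δφ = +0.00336°, Δλ = -0.00620°.
Converting to metres (1° lat = 111177 m, cos φ = 0.356449): observed ΔN = 373.6 m, observed ΔE = -245.7 m.
Subtracting the expected shift leaves a residual of 373.6 − (348.7) = 24.9 m north and -245.7 − (-202.6) = -43.1 m east.
Residual distance = √(24.9² + (-43.1)²) = 49.8 m.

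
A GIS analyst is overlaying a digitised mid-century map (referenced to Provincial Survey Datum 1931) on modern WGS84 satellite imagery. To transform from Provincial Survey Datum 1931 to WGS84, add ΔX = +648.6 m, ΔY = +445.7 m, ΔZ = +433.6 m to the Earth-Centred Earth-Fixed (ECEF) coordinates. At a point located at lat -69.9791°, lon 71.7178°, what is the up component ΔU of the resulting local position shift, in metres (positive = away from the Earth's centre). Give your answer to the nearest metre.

At φ = -69.9791°, λ = 71.7178°: sin φ = -0.939568, cos φ = 0.342363, sin λ = 0.949523, cos λ = 0.313697.
ΔU = cos φ cos λ·ΔX + cos φ sin λ·ΔY + sin φ·ΔZ = (0.342363)(0.313697)(648.6) + (0.342363)(0.949523)(445.7) + (-0.939568)(433.6) = -192.85 m.

ΔU = -193 m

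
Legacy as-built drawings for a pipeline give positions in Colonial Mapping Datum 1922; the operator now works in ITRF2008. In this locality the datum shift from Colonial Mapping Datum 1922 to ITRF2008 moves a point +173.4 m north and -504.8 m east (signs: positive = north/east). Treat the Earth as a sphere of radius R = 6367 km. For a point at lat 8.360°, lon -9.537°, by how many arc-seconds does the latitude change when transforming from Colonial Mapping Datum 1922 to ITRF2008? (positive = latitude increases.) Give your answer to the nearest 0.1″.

Δφ = 5.6″

On a sphere of radius R, 1 rad of latitude = R, so Δφ = ΔN / R = 173.4 / 6367000 = 2.7234e-05 rad = 5.617″.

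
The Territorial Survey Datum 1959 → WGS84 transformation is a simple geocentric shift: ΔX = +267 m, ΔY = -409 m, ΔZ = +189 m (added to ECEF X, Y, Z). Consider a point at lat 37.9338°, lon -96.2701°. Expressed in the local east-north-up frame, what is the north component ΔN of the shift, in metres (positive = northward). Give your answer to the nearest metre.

At φ = 37.9338°, λ = -96.2701°: sin φ = 0.614751, cos φ = 0.788722, sin λ = -0.994018, cos λ = -0.109216.
ΔN = −sin φ cos λ·ΔX − sin φ sin λ·ΔY + cos φ·ΔZ = −(0.614751)(-0.109216)(267) − (0.614751)(-0.994018)(-409) + (0.788722)(189) = -82.93 m.

ΔN = -83 m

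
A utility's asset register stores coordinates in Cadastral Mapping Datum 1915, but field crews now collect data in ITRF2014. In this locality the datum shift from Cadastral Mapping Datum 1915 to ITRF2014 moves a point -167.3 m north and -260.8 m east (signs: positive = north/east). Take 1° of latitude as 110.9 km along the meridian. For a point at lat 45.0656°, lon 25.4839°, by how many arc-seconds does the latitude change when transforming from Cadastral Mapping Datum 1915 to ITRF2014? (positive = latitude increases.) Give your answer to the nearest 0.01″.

Δφ = -5.43″

1° of latitude = 110.9 km, so Δφ = -167.3 / 110900 = -0.0015086° = -5.431″.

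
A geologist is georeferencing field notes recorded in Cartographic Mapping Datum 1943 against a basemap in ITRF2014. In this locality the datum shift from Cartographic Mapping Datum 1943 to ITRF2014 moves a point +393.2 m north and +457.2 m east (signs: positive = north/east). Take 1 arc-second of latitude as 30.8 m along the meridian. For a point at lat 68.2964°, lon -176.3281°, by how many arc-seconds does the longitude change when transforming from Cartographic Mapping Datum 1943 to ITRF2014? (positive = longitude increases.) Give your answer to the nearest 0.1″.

Δλ = 40.1″

At latitude 68.2964°, cos φ = 0.369805.
1″ of longitude at this latitude = 30.80 × cos φ = 11.3900 m, so Δλ = 457.2 / 11.3900 = 40.140″.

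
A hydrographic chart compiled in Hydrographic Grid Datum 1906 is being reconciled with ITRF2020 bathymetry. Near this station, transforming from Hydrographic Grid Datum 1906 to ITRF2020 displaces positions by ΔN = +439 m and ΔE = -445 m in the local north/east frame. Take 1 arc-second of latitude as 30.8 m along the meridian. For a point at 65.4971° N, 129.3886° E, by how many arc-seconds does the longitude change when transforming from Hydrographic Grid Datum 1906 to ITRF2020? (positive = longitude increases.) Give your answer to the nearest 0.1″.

At latitude 65.4971°, cos φ = 0.414739.
1″ of longitude at this latitude = 30.80 × cos φ = 12.7740 m, so Δλ = -445.0 / 12.7740 = -34.836″.

Δλ = -34.8″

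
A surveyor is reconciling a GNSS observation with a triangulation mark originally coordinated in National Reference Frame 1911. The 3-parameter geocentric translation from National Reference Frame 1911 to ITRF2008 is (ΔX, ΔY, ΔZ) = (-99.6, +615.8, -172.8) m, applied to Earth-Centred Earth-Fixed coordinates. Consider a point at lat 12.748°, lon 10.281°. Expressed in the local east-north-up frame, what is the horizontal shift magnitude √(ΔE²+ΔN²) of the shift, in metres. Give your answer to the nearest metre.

647 m

At φ = 12.748°, λ = 10.281°: sin φ = 0.220663, cos φ = 0.975350, sin λ = 0.178476, cos λ = 0.983944.
ΔE = −sin λ·ΔX + cos λ·ΔY = −(0.178476)·(-99.6) + (0.983944)·(615.8) = 623.69 m.
ΔN = −sin φ cos λ·ΔX − sin φ sin λ·ΔY + cos φ·ΔZ = −(0.220663)(0.983944)(-99.6) − (0.220663)(0.178476)(615.8) + (0.975350)(-172.8) = -171.17 m.
Horizontal magnitude = √(ΔE² + ΔN²) = √(623.69² + (-171.17)²) = 646.75 m.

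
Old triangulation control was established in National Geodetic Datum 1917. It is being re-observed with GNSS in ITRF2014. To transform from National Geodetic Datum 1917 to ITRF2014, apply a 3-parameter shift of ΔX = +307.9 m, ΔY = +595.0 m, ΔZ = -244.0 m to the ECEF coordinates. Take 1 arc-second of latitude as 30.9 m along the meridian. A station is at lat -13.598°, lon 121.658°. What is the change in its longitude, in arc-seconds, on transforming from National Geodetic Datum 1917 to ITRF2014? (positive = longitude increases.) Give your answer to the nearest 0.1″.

sin φ = -0.235108, cos φ = 0.971969, sin λ = 0.851196, cos λ = -0.524848.
East component: ΔE = −sin λ·ΔX + cos λ·ΔY = −(0.851196)(307.9) + (-0.524848)(595.0) = -574.37 m.
1° of latitude spans 3600 × 30.90 = 111240 m; at latitude φ, 1° of longitude spans that × cos φ = 108121.9 m, so Δλ = -574.37 / 108121.9 × 3600 = -19.124″.

Δλ = -19.1″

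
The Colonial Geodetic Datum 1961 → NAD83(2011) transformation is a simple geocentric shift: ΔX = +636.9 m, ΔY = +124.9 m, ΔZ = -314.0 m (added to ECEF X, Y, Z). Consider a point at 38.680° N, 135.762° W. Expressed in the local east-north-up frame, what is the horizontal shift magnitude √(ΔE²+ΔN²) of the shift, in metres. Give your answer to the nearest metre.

The local east axis at (φ, λ) is (−sin λ, cos λ, 0), so ΔE = −sin(-135.762°)·636.9 + cos(-135.762°)·124.9 = 354.84 m.
The local north axis is (−sin φ cos λ, −sin φ sin λ, cos φ), giving ΔN = 285.178 + 54.457 − 245.124 = 94.51 m.
Horizontal magnitude = √(ΔE² + ΔN²) = √(354.84² + 94.51²) = 367.21 m.

367 m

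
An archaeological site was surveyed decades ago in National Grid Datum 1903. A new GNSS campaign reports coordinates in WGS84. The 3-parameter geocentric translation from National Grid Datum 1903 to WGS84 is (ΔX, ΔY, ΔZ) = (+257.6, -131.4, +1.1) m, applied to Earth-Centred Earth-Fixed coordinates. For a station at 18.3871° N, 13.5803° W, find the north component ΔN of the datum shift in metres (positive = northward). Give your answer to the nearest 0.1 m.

ΔN = -87.7 m

At φ = 18.3871°, λ = -13.5803°: sin φ = 0.315435, cos φ = 0.948947, sin λ = -0.234808, cos λ = 0.972042.
ΔN = −sin φ cos λ·ΔX − sin φ sin λ·ΔY + cos φ·ΔZ = −(0.315435)(0.972042)(257.6) − (0.315435)(-0.234808)(-131.4) + (0.948947)(1.1) = -87.67 m.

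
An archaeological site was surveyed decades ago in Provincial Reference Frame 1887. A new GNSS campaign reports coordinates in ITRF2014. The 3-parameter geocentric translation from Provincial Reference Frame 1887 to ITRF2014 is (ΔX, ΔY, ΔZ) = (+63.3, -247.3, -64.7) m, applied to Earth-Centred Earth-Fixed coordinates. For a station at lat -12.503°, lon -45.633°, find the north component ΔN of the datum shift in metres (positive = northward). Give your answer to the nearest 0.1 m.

ΔN = -15.3 m

The local north axis is (−sin φ cos λ, −sin φ sin λ, cos φ), giving ΔN = 9.582 + 38.273 − 63.166 = -15.31 m.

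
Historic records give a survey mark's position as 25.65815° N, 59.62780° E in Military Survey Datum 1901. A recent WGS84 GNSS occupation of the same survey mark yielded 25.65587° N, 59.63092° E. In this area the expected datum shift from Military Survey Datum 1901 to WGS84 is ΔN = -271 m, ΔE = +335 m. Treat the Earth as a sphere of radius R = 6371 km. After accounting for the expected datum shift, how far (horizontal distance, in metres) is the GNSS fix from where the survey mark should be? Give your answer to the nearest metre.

28 m

Observed coordinate differences: Δφ = -0.00228°, Δλ = +0.00312°.
Converting to metres (1° lat = 111195 m, cos φ = 0.901394): observed ΔN = -253.5 m, observed ΔE = 312.7 m.
Subtracting the expected shift leaves a residual of -253.5 − (-271) = 17.5 m north and 312.7 − (335) = -22.3 m east.
Residual distance = √(17.5² + (-22.3)²) = 28.3 m.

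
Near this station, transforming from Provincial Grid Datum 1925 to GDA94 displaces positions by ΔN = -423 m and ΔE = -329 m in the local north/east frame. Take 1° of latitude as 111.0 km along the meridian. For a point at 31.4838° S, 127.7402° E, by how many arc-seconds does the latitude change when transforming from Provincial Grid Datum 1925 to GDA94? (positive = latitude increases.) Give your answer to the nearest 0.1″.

Δφ = -13.7″

1° of latitude = 111.0 km, so Δφ = -423.0 / 111000 = -0.0038108° = -13.719″.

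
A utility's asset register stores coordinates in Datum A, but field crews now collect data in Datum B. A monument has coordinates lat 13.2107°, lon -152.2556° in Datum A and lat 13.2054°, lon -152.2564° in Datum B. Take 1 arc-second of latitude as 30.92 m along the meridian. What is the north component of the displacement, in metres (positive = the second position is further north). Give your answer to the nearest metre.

Δφ = 13.2054° − 13.2107° = -0.0053°; Δλ = -152.2564° − -152.2556° = -0.0008°.
1° of latitude = 3600 × 30.92 = 111312 m.
ΔN = Δφ × 111312 = -590.0 m; ΔE = Δλ × 111312 × cos(13.2107°) = -0.0008 × 111312 × 0.973536 = -86.7 m.

ΔN = -590 m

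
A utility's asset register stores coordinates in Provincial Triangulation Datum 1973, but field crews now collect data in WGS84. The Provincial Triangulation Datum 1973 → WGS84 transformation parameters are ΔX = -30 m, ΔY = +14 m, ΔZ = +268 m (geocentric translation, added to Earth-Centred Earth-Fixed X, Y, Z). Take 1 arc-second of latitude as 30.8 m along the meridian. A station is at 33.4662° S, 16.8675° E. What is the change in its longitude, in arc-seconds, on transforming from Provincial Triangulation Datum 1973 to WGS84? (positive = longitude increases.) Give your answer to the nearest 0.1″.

sin φ = -0.551445, cos φ = 0.834211, sin λ = 0.290159, cos λ = 0.956978.
East component: ΔE = −sin λ·ΔX + cos λ·ΔY = −(0.290159)(-30) + (0.956978)(14) = 22.10 m.
1° of latitude spans 3600 × 30.80 = 110880 m; at latitude φ, 1° of longitude spans that × cos φ = 92497.3 m, so Δλ = 22.10 / 92497.3 × 3600 = 0.860″.

Δλ = 0.9″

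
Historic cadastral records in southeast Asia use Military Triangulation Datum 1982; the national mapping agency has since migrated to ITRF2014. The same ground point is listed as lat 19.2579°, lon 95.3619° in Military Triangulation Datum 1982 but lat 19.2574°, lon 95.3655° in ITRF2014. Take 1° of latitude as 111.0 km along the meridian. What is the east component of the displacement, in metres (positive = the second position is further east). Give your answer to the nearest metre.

ΔE = 377 m

Δφ = 19.2574° − 19.2579° = -0.0005°; Δλ = 95.3655° − 95.3619° = +0.0036°.
ΔN = Δφ × 111000 = -55.5 m; ΔE = Δλ × 111000 × cos(19.2579°) = +0.0036 × 111000 × 0.944044 = 377.2 m.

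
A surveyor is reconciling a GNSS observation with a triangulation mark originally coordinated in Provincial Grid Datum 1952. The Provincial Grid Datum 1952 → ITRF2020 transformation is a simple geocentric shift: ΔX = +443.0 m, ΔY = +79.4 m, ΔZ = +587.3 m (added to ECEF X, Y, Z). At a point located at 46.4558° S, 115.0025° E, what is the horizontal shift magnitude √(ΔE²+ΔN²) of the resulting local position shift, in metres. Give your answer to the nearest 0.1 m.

At φ = -46.4558°, λ = 115.0025°: sin φ = -0.724843, cos φ = 0.688914, sin λ = 0.906289, cos λ = -0.422658.
ΔE = −sin λ·ΔX + cos λ·ΔY = −(0.906289)·(443.0) + (-0.422658)·(79.4) = -435.05 m.
ΔN = −sin φ cos λ·ΔX − sin φ sin λ·ΔY + cos φ·ΔZ = −(-0.724843)(-0.422658)(443.0) − (-0.724843)(0.906289)(79.4) + (0.688914)(587.3) = 321.04 m.
Horizontal magnitude = √(ΔE² + ΔN²) = √((-435.05)² + 321.04²) = 540.68 m.

540.7 m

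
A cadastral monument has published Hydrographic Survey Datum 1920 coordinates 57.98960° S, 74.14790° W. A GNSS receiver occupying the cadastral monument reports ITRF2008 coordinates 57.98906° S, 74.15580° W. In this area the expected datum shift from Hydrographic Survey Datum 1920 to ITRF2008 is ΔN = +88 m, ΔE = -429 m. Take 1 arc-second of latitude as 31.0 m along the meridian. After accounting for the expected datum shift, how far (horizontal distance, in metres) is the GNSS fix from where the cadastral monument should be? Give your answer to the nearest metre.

Observed coordinate differences: Δφ = +0.00054°, Δλ = -0.00790°.
Converting to metres (1° lat = 111600 m, cos φ = 0.530073): observed ΔN = 60.3 m, observed ΔE = -467.3 m.
Subtracting the expected shift leaves a residual of 60.3 − (88) = -27.7 m north and -467.3 − (-429) = -38.3 m east.
Residual distance = √((-27.7)² + (-38.3)²) = 47.3 m.

47 m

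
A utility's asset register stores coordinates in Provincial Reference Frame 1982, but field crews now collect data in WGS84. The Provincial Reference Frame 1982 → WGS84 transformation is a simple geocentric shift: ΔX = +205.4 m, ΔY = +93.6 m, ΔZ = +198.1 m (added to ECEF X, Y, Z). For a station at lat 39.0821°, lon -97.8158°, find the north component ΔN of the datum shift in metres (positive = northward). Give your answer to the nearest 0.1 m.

ΔN = 229.8 m

At φ = 39.0821°, λ = -97.8158°: sin φ = 0.630433, cos φ = 0.776243, sin λ = -0.990710, cos λ = -0.135989.
ΔN = −sin φ cos λ·ΔX − sin φ sin λ·ΔY + cos φ·ΔZ = −(0.630433)(-0.135989)(205.4) − (0.630433)(-0.990710)(93.6) + (0.776243)(198.1) = 229.84 m.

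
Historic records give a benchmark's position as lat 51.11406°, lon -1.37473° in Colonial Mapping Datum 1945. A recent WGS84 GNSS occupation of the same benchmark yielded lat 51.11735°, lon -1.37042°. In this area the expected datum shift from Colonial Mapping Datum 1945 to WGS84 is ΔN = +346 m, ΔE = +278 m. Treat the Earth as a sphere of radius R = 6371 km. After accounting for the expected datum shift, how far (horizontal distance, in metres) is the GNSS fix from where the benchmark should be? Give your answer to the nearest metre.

Observed coordinate differences: Δφ = +0.00329°, Δλ = +0.00431°.
Converting to metres (1° lat = 111195 m, cos φ = 0.627772): observed ΔN = 365.8 m, observed ΔE = 300.9 m.
Subtracting the expected shift leaves a residual of 365.8 − (346) = 19.8 m north and 300.9 − (278) = 22.9 m east.
Residual distance = √(19.8² + 22.9²) = 30.3 m.

30 m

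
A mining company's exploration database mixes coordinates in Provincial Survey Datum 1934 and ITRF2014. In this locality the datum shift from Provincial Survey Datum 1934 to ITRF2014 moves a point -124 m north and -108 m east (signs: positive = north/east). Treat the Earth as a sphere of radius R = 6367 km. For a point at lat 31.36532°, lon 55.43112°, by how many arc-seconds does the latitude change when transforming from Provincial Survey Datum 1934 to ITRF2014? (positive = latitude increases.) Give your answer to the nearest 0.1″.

On a sphere of radius R, 1 rad of latitude = R, so Δφ = ΔN / R = -124.0 / 6367000 = -1.9475e-05 rad = -4.017″.

Δφ = -4.0″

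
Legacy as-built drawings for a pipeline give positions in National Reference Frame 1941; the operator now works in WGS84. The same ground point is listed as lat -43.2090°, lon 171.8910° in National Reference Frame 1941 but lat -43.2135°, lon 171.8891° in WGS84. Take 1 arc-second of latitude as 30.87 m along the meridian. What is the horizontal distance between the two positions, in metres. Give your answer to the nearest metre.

523 m

Δφ = -43.2135° − -43.2090° = -0.0045°; Δλ = 171.8891° − 171.8910° = -0.0019°.
1° of latitude = 3600 × 30.87 = 111132 m.
ΔN = Δφ × 111132 = -500.1 m; ΔE = Δλ × 111132 × cos(-43.2090°) = -0.0019 × 111132 × 0.728861 = -153.9 m.
Distance = √(ΔE² + ΔN²) = √((-153.9)² + (-500.1)²) = 523.2 m.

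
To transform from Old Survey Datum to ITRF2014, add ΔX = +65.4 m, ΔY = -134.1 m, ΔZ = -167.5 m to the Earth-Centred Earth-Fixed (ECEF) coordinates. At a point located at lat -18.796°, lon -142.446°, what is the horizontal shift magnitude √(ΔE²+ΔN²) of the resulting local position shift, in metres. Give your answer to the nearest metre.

209 m

The local east axis at (φ, λ) is (−sin λ, cos λ, 0), so ΔE = −sin(-142.446°)·65.4 + cos(-142.446°)·(-134.1) = 146.17 m.
The local north axis is (−sin φ cos λ, −sin φ sin λ, cos φ), giving ΔN = -16.705 + 26.335 − 158.568 = -148.94 m.
Horizontal magnitude = √(ΔE² + ΔN²) = √(146.17² + (-148.94)²) = 208.68 m.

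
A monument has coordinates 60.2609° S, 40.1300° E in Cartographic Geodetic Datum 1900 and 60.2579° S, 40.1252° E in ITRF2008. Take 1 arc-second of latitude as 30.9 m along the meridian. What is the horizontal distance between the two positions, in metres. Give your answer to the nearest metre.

Δφ = -60.2579° − -60.2609° = +0.0030°; Δλ = 40.1252° − 40.1300° = -0.0048°.
1° of latitude = 3600 × 30.90 = 111240 m.
ΔN = Δφ × 111240 = 333.7 m; ΔE = Δλ × 111240 × cos(-60.2609°) = -0.0048 × 111240 × 0.496051 = -264.9 m.
Distance = √(ΔE² + ΔN²) = √((-264.9)² + 333.7²) = 426.1 m.

426 m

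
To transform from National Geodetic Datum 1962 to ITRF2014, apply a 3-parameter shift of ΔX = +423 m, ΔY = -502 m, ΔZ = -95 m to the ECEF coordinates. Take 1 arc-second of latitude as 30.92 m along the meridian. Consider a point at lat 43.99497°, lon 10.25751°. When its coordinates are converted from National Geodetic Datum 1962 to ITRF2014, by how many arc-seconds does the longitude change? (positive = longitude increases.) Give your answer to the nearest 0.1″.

Δλ = -25.6″

sin φ = 0.694595, cos φ = 0.719401, sin λ = 0.178073, cos λ = 0.984017.
East component: ΔE = −sin λ·ΔX + cos λ·ΔY = −(0.178073)(423) + (0.984017)(-502) = -569.30 m.
1° of latitude spans 3600 × 30.92 = 111312 m; at latitude φ, 1° of longitude spans that × cos φ = 80077.9 m, so Δλ = -569.30 / 80077.9 × 3600 = -25.594″.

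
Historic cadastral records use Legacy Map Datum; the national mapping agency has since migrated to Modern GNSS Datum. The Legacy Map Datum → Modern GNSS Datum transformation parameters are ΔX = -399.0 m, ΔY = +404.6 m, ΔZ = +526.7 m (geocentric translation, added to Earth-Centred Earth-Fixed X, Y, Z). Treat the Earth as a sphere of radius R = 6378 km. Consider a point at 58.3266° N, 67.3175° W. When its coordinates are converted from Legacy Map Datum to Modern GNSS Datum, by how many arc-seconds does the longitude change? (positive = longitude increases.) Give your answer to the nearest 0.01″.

sin φ = 0.851055, cos φ = 0.525077, sin λ = -0.922656, cos λ = 0.385624.
East component: ΔE = −sin λ·ΔX + cos λ·ΔY = −(-0.922656)(-399.0) + (0.385624)(404.6) = -212.12 m.
1° of latitude spans πR/180 = 111317 m; at latitude φ, 1° of longitude spans that × cos φ = 58450.0 m, so Δλ = -212.12 / 58450.0 × 3600 = -13.064″.

Δλ = -13.06″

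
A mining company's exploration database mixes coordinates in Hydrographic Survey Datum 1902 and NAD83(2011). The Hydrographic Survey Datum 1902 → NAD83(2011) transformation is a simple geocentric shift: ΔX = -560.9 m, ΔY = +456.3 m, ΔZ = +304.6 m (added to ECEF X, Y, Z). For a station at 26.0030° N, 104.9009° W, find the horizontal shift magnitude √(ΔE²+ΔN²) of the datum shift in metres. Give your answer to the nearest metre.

The local east axis at (φ, λ) is (−sin λ, cos λ, 0), so ΔE = −sin(-104.9009°)·(-560.9) + cos(-104.9009°)·456.3 = -659.37 m.
The local north axis is (−sin φ cos λ, −sin φ sin λ, cos φ), giving ΔN = -63.235 + 193.323 + 273.766 = 403.85 m.
Horizontal magnitude = √(ΔE² + ΔN²) = √((-659.37)² + 403.85²) = 773.22 m.

773 m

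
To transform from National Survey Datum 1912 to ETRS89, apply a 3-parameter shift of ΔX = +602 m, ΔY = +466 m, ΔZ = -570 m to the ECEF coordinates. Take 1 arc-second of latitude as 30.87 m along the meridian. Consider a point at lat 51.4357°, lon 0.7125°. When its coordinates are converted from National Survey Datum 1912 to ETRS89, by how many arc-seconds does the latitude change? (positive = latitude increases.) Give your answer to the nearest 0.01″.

sin φ = 0.781909, cos φ = 0.623393, sin λ = 0.012435, cos λ = 0.999923.
North component: ΔN = −sin φ cos λ·ΔX − sin φ sin λ·ΔY + cos φ·ΔZ = −(0.781909)(0.999923)(602) − (0.781909)(0.012435)(466) + (0.623393)(-570) = -830.54 m.
1° of latitude spans 3600 × 30.87 = 111132 m, so Δφ = -830.54 / 111132 × 3600 = -26.904″.

Δφ = -26.90″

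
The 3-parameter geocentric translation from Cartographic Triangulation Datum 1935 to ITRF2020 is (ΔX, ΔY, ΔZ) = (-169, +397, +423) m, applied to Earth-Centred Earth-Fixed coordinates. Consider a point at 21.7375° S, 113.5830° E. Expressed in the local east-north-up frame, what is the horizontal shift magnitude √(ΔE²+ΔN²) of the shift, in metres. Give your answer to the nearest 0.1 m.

552.7 m

At φ = -21.7375°, λ = 113.5830°: sin φ = -0.370355, cos φ = 0.928890, sin λ = 0.916481, cos λ = -0.400077.
ΔE = −sin λ·ΔX + cos λ·ΔY = −(0.916481)·(-169) + (-0.400077)·(397) = -3.95 m.
ΔN = −sin φ cos λ·ΔX − sin φ sin λ·ΔY + cos φ·ΔZ = −(-0.370355)(-0.400077)(-169) − (-0.370355)(0.916481)(397) + (0.928890)(423) = 552.71 m.
Horizontal magnitude = √(ΔE² + ΔN²) = √((-3.95)² + 552.71²) = 552.73 m.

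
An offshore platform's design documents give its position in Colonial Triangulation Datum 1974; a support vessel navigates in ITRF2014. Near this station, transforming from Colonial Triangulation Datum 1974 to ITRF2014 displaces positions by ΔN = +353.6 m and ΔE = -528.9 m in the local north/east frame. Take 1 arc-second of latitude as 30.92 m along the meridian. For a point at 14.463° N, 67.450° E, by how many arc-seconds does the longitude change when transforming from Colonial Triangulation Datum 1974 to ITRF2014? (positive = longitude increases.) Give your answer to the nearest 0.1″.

Δλ = -17.7″

At latitude 14.463°, cos φ = 0.968309.
1″ of longitude at this latitude = 30.92 × cos φ = 29.9401 m, so Δλ = -528.9 / 29.9401 = -17.665″.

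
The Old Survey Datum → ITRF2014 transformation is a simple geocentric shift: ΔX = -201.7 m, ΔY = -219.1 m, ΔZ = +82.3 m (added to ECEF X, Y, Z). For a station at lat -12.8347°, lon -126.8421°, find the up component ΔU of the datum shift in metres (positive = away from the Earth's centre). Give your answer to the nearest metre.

At φ = -12.8347°, λ = -126.8421°: sin φ = -0.222139, cos φ = 0.975015, sin λ = -0.800291, cos λ = -0.599612.
ΔU = cos φ cos λ·ΔX + cos φ sin λ·ΔY + sin φ·ΔZ = (0.975015)(-0.599612)(-201.7) + (0.975015)(-0.800291)(-219.1) + (-0.222139)(82.3) = 270.60 m.

ΔU = 271 m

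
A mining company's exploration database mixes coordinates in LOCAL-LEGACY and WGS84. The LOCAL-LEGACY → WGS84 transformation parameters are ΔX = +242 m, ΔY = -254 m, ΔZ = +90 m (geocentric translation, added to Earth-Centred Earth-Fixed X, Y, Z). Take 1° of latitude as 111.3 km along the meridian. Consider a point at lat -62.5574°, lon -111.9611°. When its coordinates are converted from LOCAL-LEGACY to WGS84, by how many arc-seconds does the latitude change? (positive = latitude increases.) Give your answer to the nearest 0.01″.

Δφ = 5.51″

sin φ = -0.887473, cos φ = 0.460860, sin λ = -0.927438, cos λ = -0.373977.
North component: ΔN = −sin φ cos λ·ΔX − sin φ sin λ·ΔY + cos φ·ΔZ = −(-0.887473)(-0.373977)(242) − (-0.887473)(-0.927438)(-254) + (0.460860)(90) = 170.22 m.
1° of latitude spans 111300 m, so Δφ = 170.22 / 111300 × 3600 = 5.506″.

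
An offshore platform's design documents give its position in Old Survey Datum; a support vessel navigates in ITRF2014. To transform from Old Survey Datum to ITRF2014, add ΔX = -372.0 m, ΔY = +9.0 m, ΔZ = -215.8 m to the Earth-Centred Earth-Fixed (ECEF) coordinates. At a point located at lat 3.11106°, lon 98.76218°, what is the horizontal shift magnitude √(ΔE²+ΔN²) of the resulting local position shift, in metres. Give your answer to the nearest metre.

At φ = 3.11106°, λ = 98.76218°: sin φ = 0.054272, cos φ = 0.998526, sin λ = 0.988329, cos λ = -0.152333.
ΔE = −sin λ·ΔX + cos λ·ΔY = −(0.988329)·(-372.0) + (-0.152333)·(9.0) = 366.29 m.
ΔN = −sin φ cos λ·ΔX − sin φ sin λ·ΔY + cos φ·ΔZ = −(0.054272)(-0.152333)(-372.0) − (0.054272)(0.988329)(9.0) + (0.998526)(-215.8) = -219.04 m.
Horizontal magnitude = √(ΔE² + ΔN²) = √(366.29² + (-219.04)²) = 426.78 m.

427 m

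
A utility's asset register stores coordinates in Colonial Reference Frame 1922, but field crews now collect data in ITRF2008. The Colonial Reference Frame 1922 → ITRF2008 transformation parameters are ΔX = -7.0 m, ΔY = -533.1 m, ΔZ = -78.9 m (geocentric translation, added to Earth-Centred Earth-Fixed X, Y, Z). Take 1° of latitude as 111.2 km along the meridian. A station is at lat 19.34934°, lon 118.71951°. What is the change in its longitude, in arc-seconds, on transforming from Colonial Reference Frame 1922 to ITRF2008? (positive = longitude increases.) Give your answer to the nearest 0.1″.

sin φ = 0.331327, cos φ = 0.943516, sin λ = 0.876983, cos λ = -0.480522.
East component: ΔE = −sin λ·ΔX + cos λ·ΔY = −(0.876983)(-7.0) + (-0.480522)(-533.1) = 262.31 m.
1° of latitude spans 111200 m; at latitude φ, 1° of longitude spans that × cos φ = 104919.0 m, so Δλ = 262.31 / 104919.0 × 3600 = 9.000″.

Δλ = 9.0″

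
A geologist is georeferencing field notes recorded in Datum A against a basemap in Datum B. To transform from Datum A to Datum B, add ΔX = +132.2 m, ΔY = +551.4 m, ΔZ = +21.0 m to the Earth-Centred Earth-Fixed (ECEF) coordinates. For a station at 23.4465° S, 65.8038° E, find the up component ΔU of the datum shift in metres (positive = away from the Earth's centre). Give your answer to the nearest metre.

ΔU = 503 m

The local up (radial) axis is (cos φ cos λ, cos φ sin λ, sin φ), giving ΔU = 49.710 + 461.430 − 8.356 = 502.78 m.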